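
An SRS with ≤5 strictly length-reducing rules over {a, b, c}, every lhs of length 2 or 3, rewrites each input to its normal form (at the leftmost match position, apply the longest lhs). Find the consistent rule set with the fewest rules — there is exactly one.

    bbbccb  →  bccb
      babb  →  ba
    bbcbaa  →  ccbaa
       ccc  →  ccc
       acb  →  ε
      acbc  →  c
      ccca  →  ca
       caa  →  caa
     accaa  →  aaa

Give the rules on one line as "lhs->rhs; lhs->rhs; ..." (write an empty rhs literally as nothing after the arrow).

acb->; bb->; bbc->cc; cca->a

  | bbbccb => bccb
  | babb => ba
  | bbcbaa => ccbaa
  | ccc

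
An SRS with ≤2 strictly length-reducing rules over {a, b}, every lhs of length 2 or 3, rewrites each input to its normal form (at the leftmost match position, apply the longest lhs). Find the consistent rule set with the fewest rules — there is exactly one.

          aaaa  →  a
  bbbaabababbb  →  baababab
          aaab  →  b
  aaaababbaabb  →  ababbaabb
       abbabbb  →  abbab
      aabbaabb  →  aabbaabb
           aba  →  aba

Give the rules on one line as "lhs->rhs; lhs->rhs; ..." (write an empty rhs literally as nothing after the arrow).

aaa->; bbb->b

  | aaaa => a
  | bbbaabababbb => baabababbb => baababab
  | aaab => b
  | aaaababbaabb => ababbaabb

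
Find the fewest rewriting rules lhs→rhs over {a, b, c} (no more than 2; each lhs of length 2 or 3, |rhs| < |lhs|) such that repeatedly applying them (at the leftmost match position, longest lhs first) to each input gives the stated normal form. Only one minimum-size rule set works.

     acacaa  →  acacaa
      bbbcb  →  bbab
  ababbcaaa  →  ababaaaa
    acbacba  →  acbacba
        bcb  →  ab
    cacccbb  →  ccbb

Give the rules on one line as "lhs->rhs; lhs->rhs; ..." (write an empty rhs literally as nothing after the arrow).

  | acacaa
  | bbbcb => bbab
  | ababbcaaa => ababaaaa
  | acbacba

acc->; bc->a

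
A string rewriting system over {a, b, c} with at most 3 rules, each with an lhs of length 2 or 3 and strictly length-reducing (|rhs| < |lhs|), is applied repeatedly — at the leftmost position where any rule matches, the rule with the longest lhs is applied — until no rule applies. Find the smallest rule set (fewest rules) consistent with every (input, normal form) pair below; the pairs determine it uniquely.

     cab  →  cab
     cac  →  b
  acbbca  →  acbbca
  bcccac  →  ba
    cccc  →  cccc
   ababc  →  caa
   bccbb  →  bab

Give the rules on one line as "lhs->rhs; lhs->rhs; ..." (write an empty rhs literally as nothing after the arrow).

  | cab
  | cac => b
  | acbbca
  | bcccac => bccb => ba

abc->ca; cac->b; ccb->a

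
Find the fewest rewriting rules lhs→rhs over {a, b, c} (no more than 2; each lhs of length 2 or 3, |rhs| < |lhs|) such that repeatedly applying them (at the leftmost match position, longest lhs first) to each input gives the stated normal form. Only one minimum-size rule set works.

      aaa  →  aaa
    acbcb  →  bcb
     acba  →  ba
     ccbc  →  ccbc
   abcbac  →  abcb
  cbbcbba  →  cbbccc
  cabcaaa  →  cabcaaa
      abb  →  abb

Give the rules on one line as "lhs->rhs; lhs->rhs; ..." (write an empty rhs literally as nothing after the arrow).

ac->; bba->cc

  | aaa
  | acbcb => bcb
  | acba => ba
  | ccbc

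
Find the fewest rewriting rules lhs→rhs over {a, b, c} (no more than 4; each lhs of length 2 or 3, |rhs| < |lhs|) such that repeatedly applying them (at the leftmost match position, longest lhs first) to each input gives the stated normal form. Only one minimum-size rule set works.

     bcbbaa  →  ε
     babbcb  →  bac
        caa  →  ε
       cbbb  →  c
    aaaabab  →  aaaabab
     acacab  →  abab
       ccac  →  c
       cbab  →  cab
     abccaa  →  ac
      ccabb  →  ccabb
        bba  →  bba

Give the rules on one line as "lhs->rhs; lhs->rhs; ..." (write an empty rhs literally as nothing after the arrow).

  | bcbbaa => cbbaa => cbaa => caa => ε
  | babbcb => babcb => bacb => bac
  | caa => ε
  | cbbb => cbb => cb => c

bc->c; caa->; cac->b; cb->c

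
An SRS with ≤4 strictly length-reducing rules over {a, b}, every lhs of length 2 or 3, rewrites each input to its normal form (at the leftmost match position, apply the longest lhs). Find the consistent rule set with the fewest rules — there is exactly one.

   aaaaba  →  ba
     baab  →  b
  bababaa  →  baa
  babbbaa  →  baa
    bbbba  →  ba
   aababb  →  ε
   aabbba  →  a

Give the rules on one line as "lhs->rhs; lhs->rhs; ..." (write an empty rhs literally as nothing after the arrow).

  | aaaaba => aaaba => aaba => aba => ba
  | baab => bab => bb => b
  | bababaa => bbabaa => babaa => bbaa => baa
  | babbbaa => bbbbaa => baa

ab->b; bb->b; bbb->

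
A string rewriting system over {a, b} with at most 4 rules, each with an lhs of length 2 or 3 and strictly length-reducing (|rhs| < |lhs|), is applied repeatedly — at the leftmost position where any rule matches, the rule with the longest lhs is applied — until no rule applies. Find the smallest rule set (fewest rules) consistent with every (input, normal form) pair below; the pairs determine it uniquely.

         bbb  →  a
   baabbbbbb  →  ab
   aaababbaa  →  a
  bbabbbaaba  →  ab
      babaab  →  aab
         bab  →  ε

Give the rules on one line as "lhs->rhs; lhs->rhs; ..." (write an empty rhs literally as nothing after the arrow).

aaa->ab; ba->; bab->; bbb->a

  | bbb => a
  | baabbbbbb => abbbbbb => aabbb => aaa => ab
  | aaababbaa => abbabbaa => abbaa => aba => a
  | bbabbbaaba => bbbaaba => aaaba => abba => ab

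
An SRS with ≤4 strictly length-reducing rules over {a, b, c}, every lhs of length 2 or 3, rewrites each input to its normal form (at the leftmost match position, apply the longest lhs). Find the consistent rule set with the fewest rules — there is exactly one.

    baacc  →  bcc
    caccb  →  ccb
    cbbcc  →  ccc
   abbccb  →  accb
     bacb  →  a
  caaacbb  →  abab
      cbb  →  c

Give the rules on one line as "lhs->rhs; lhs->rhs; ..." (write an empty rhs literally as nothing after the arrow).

  | baacc => bcc
  | caccb => ccb
  | cbbcc => ccc
  | abbccb => accb

acb->ba; baa->b; bb->; ca->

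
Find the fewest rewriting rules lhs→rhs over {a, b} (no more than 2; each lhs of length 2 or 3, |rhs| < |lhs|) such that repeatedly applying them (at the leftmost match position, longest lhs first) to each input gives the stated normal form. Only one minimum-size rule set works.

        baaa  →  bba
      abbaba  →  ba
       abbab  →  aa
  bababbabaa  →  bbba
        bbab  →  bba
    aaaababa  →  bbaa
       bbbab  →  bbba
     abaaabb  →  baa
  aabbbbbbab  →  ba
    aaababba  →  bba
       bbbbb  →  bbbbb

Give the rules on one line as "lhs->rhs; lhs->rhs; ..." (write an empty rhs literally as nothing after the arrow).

aaa->ba; ab->a

  | baaa => bba
  | abbaba => ababa => aaba => aaa => ba
  | abbab => abab => aab => aa
  | bababbabaa => baabbabaa => baababaa => baaabaa => bbabaa => bbaaa => bbba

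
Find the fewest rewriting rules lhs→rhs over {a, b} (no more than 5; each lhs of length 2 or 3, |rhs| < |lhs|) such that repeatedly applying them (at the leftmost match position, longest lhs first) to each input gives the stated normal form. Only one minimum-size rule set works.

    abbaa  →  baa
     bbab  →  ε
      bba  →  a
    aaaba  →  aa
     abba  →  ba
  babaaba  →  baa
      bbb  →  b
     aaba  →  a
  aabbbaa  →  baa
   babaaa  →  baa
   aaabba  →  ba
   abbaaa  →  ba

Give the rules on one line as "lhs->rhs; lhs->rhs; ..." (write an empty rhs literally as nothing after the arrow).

aaa->a; ab->; aba->aa; bb->

  | abbaa => baa
  | bbab => ab => ε
  | bba => a
  | aaaba => aba => aa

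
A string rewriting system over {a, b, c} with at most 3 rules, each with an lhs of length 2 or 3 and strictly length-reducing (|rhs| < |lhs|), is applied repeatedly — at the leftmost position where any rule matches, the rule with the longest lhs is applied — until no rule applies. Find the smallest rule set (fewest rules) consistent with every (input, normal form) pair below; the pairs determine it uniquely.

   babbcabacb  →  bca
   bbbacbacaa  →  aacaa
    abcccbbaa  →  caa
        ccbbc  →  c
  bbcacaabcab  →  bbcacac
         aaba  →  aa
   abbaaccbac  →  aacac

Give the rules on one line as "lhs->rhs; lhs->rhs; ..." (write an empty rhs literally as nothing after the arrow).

ab->; ba->a; cb->

  | babbcabacb => abbcabacb => bcabacb => bcacb => bca
  | bbbacbacaa => bbacbacaa => bacbacaa => acbacaa => aacaa
  | abcccbbaa => cccbbaa => ccbaa => caa
  | ccbbc => cbc => c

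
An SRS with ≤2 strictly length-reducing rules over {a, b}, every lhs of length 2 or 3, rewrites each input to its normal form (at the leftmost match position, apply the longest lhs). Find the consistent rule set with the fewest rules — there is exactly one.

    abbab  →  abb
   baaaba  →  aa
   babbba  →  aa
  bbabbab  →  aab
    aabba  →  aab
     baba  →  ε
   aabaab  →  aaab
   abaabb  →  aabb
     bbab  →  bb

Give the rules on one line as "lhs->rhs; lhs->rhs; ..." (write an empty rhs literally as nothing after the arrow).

ba->; bbb->a

  | abbab => abb
  | baaaba => aaba => aa
  | babbba => bbba => aa
  | bbabbab => bbbab => aab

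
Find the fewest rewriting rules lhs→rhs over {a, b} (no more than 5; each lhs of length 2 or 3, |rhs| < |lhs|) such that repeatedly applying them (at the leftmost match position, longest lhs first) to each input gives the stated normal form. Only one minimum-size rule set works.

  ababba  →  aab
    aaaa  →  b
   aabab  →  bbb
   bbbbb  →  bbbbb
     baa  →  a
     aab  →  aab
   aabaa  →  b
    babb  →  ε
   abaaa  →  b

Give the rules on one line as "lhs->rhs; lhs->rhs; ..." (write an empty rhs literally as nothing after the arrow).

  | ababba => aabba => aab
  | aaaa => bba => b
  | aabab => aaab => bbb
  | bbbbb

aaa->bb; aba->aa; ba->; bab->ba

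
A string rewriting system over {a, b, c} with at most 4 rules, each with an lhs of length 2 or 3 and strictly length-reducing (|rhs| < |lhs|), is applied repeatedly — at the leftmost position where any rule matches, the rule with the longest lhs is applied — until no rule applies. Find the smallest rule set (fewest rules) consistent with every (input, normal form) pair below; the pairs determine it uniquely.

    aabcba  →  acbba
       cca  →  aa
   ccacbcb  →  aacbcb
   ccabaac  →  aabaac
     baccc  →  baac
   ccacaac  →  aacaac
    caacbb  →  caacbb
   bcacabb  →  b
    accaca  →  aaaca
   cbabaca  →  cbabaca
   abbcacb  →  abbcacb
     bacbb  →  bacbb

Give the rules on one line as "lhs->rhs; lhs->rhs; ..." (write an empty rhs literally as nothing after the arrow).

  | aabcba => acbba
  | cca => aa
  | ccacbcb => aacbcb
  | ccabaac => aabaac

abc->cb; cab->; cc->a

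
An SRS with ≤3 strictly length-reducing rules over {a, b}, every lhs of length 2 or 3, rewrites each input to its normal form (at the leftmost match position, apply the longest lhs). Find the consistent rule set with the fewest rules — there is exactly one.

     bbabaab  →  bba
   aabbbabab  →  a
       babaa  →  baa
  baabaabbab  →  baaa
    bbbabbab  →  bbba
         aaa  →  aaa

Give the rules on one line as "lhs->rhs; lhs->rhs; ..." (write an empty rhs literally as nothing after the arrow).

ab->; abb->a

  | bbabaab => bbaab => bba
  | aabbbabab => aababab => aabab => aab => a
  | babaa => baa
  | baabaabbab => baaabbab => baaaab => baaa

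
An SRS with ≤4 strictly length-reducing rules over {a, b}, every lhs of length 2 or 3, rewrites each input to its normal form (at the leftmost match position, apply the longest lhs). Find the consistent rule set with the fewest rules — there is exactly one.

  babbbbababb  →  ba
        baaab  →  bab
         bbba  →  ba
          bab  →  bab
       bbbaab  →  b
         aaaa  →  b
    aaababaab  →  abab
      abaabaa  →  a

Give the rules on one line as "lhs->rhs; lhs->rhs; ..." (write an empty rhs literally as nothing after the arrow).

aa->b; aaa->a; bb->

  | babbbbababb => babbababb => baababb => bbbabb => babb => ba
  | baaab => bab
  | bbba => ba
  | bab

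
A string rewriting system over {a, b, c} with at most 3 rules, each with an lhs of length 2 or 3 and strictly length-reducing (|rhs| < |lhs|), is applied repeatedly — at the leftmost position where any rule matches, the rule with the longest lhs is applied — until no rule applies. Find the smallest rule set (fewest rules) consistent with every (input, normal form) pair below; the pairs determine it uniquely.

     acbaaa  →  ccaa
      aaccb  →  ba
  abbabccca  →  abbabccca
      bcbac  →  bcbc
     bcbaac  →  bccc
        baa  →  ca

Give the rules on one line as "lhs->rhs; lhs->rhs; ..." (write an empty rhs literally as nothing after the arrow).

ac->c; baa->ca; ccb->ba

  | acbaaa => cbaaa => ccaa
  | aaccb => accb => ccb => ba
  | abbabccca
  | bcbac => bcbc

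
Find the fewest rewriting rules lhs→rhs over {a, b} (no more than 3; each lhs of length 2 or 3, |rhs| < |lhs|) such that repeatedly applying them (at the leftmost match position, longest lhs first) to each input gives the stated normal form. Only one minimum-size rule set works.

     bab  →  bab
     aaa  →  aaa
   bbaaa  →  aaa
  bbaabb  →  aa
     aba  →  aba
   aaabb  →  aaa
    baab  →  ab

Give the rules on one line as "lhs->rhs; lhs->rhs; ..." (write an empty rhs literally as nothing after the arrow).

baa->a; bb->

  | bab
  | aaa
  | bbaaa => aaa
  | bbaabb => aabb => aa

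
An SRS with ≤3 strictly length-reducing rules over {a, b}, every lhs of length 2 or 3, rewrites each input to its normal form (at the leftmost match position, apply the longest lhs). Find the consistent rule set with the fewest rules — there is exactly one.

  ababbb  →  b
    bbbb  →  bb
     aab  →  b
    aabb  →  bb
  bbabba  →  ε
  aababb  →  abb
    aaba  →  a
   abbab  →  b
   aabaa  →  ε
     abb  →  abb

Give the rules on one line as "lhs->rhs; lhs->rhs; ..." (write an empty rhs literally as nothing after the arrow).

  | ababbb => aabbb => bbb => b
  | bbbb => bb
  | aab => b
  | aabb => bb

aa->; ba->a; bbb->b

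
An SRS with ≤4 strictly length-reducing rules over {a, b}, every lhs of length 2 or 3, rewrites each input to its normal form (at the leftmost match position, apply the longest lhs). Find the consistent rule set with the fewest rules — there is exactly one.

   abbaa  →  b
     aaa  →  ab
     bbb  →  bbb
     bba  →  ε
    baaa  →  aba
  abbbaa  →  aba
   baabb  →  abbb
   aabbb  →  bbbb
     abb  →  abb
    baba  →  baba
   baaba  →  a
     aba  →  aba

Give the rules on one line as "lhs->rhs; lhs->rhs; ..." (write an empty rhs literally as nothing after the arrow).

  | abbaa => aa => b
  | aaa => ab
  | bbb
  | bba => ε

aa->b; aaa->ab; baa->ab; bba->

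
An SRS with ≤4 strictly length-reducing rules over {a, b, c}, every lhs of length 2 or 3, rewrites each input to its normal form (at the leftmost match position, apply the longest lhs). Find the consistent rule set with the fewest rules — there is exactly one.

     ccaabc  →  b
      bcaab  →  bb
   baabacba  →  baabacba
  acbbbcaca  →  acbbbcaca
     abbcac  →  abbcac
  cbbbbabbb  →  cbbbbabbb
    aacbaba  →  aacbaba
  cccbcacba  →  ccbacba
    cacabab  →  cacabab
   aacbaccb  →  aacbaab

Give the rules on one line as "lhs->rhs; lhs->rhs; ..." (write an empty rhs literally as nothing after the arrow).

acc->aa; caa->; cbc->b

  | ccaabc => cbc => b
  | bcaab => bb
  | baabacba
  | acbbbcaca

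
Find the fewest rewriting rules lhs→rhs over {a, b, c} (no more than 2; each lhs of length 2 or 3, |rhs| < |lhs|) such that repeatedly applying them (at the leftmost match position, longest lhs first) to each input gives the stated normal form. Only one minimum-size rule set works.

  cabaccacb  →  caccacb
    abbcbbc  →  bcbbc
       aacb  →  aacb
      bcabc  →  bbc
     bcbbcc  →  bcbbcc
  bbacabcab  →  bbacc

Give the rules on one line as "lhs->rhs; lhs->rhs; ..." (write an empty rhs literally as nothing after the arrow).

ab->; bca->b

  | cabaccacb => caccacb
  | abbcbbc => bcbbc
  | aacb
  | bcabc => bbc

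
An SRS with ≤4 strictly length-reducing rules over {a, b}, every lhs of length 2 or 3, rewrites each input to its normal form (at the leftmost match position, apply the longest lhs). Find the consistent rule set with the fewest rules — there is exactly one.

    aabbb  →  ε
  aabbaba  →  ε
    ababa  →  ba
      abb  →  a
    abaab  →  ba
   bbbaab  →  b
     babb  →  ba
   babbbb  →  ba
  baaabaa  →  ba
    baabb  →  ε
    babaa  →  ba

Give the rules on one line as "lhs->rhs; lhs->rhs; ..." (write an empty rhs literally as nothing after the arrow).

  | aabbb => bbbb => bb => ε
  | aabbaba => bbbaba => baba => baa => bb => ε
  | ababa => aaba => bba => ba
  | abb => ab => a

aa->b; ab->a; bb->; bba->ba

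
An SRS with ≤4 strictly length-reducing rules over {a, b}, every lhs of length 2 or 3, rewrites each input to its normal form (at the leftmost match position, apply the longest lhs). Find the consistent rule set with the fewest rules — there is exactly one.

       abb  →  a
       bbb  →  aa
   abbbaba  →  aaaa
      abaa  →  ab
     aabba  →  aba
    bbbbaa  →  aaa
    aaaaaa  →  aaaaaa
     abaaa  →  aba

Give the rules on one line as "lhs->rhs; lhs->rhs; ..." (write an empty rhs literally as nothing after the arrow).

  | abb => a
  | bbb => aa
  | abbbaba => aaaaba => aaaa
  | abaa => ab

aab->a; baa->b; bb->; bbb->aa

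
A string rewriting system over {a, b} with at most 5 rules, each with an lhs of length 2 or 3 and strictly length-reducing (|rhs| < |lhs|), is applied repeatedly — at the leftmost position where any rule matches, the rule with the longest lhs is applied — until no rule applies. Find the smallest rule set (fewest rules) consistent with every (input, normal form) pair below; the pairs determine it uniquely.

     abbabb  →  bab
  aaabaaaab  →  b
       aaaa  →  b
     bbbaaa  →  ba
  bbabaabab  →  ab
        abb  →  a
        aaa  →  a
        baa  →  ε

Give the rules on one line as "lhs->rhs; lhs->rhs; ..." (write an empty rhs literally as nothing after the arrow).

aa->b; aaa->a; aab->ba; bb->

  | abbabb => aabb => bab
  | aaabaaaab => abaaaab => abaab => abba => aa => b
  | aaaa => aa => b
  | bbbaaa => baaa => ba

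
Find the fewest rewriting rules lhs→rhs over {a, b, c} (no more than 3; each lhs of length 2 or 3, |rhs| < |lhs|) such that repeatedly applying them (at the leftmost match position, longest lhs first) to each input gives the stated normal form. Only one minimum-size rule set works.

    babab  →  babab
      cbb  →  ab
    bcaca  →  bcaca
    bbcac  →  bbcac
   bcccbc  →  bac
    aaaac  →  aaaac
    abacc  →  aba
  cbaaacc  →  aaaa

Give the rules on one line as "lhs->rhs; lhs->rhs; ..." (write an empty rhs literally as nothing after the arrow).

  | babab
  | cbb => ab
  | bcaca
  | bbcac

cb->a; cc->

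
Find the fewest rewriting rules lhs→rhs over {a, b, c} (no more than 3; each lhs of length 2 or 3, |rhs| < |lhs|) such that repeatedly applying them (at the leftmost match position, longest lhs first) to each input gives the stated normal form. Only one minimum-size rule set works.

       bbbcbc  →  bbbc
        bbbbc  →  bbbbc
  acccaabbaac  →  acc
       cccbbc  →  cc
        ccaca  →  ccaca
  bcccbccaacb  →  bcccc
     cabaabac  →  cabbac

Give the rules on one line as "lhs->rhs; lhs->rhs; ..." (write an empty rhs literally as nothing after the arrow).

aa->; cb->

  | bbbcbc => bbbc
  | bbbbc
  | acccaabbaac => acccbbaac => accbaac => acaac => acc
  | cccbbc => ccbc => cc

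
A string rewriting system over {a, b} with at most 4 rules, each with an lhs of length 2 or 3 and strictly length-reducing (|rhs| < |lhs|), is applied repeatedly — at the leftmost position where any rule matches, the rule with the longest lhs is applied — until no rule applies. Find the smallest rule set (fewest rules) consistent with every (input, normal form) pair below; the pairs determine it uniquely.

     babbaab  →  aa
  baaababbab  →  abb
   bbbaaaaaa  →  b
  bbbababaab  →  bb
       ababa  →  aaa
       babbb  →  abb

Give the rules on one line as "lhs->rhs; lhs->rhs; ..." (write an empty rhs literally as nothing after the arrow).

aab->ab; ba->b; bab->a; bba->b

  | babbaab => abaab => abab => aa
  | baaababbab => baababbab => bababbab => aabbab => abbab => abb
  | bbbaaaaaa => bbaaaaa => baaaa => baaa => baa => ba => b
  | bbbababaab => bbbabaab => bbbaab => bbab => bb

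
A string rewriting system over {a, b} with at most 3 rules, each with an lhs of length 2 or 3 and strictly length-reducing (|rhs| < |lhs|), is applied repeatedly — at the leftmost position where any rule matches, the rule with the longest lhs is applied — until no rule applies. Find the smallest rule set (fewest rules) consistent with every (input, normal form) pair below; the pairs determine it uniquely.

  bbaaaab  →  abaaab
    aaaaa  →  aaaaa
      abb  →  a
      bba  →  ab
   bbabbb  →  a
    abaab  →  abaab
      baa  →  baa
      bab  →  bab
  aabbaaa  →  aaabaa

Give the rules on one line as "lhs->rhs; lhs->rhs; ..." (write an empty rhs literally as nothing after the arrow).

  | bbaaaab => abaaab
  | aaaaa
  | abb => a
  | bba => ab

bb->; bba->ab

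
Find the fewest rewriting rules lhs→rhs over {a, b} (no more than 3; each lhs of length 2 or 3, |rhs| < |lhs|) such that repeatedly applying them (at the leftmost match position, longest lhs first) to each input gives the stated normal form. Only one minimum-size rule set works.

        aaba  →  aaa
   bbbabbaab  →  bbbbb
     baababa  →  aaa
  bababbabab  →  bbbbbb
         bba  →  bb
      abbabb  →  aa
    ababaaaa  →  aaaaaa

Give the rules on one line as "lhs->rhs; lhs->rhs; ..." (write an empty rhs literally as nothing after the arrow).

  | aaba => aaa
  | bbbabbaab => bbbbbaab => bbbbab => bbbbb
  | baababa => ababa => aaba => aaa
  | bababbabab => bbabbabab => bbbbabab => bbbbbab => bbbbbb

ab->a; ba->b; baa->a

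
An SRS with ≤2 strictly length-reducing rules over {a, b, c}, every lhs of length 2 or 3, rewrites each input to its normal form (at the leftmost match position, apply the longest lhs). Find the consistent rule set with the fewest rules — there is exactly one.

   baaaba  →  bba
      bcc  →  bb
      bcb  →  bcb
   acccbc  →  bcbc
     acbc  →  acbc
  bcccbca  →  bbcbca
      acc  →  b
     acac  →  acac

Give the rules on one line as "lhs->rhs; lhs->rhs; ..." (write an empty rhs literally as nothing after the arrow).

ab->b; cc->b

  | baaaba => baaba => baba => bba
  | bcc => bb
  | bcb
  | acccbc => abcbc => bcbc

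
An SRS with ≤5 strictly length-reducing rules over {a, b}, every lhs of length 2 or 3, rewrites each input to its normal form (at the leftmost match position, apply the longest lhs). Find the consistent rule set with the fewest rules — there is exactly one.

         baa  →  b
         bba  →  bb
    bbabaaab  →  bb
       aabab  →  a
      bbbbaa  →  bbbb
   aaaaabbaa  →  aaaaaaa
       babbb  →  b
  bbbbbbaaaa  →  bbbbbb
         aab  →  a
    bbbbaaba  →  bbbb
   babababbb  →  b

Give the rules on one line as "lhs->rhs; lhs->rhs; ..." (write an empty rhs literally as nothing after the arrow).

  | baa => ba => b
  | bba => bb
  | bbabaaab => bbaaaab => bbaaab => bbaab => bbab => bba => bb
  | aabab => aab => a

ab->; abb->a; ba->b; bab->ba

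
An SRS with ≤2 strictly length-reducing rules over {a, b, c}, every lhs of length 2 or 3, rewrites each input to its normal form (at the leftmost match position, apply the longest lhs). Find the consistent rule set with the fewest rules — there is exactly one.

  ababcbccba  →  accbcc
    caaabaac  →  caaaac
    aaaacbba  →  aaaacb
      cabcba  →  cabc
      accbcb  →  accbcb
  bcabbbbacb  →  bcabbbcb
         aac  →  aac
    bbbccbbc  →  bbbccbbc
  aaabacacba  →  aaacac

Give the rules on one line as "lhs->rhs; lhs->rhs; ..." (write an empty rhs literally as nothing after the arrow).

ba->; bab->c

  | ababcbccba => accbccba => accbcc
  | caaabaac => caaaac
  | aaaacbba => aaaacb
  | cabcba => cabc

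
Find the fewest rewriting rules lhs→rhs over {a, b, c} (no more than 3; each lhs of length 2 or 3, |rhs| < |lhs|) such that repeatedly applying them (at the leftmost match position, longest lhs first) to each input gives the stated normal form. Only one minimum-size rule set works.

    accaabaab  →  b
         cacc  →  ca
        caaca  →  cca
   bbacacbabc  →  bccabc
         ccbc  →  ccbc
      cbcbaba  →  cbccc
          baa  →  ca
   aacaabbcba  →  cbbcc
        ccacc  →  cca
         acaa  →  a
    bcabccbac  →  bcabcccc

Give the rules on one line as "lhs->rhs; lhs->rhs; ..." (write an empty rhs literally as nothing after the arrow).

  | accaabaab => acaabaab => aaabaab => abaab => acab => aab => b
  | cacc => cac => ca
  | caaca => cca
  | bbacacbabc => bccacbabc => bccababc => bccacbc => bccabc

aa->; ac->a; ba->c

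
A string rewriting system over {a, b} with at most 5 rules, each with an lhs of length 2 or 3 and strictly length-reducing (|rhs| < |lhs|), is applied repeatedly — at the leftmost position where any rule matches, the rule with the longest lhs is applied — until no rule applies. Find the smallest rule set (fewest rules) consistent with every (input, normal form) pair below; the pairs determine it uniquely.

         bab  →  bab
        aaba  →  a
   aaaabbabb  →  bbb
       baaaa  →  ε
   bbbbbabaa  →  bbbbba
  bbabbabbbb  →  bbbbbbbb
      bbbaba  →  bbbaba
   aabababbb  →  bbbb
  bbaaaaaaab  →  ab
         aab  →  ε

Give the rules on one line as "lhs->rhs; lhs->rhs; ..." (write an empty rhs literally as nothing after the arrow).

  | bab
  | aaba => a
  | aaaabbabb => aabbabb => babb => bbb
  | baaaa => aa => ε

aa->; aab->; abb->bb; baa->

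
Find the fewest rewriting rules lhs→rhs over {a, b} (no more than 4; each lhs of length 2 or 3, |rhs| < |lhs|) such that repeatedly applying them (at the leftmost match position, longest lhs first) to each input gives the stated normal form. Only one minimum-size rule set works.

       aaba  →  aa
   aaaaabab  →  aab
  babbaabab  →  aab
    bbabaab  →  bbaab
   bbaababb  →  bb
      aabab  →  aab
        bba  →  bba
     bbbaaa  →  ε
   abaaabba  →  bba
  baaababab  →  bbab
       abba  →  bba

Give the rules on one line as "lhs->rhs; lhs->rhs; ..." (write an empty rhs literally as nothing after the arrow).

aaa->; aba->a; abb->bb; bbb->ab

  | aaba => aa
  | aaaaabab => aabab => aab
  | babbaabab => bbbaabab => abaabab => aabab => aab
  | bbabaab => bbaab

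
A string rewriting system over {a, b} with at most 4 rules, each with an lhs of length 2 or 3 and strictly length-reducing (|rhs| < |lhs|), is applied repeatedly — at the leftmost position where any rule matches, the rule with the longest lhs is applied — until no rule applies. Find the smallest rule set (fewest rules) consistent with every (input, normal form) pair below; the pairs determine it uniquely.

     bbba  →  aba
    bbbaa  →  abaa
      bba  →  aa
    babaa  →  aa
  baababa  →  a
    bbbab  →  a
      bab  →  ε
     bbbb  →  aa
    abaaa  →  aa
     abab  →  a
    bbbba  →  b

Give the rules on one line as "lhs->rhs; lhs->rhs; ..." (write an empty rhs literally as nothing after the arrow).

aaa->b; bab->; bb->a

  | bbba => aba
  | bbbaa => abaa
  | bba => aa
  | babaa => aa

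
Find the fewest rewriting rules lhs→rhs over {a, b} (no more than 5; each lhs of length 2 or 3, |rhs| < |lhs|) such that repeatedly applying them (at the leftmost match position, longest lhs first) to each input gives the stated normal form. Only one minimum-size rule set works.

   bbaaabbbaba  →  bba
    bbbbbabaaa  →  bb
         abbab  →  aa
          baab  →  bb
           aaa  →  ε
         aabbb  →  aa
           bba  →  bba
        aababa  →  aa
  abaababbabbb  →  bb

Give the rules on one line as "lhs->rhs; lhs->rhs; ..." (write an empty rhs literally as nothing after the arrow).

aaa->; ab->b; aba->a; bbb->aa

  | bbaaabbbaba => bbbbbaba => aabbaba => abbaba => bbaba => bba
  | bbbbbabaaa => aabbabaaa => abbabaaa => bbabaaa => bbaaa => bb
  | abbab => bbab => bbb => aa
  | baab => bab => bb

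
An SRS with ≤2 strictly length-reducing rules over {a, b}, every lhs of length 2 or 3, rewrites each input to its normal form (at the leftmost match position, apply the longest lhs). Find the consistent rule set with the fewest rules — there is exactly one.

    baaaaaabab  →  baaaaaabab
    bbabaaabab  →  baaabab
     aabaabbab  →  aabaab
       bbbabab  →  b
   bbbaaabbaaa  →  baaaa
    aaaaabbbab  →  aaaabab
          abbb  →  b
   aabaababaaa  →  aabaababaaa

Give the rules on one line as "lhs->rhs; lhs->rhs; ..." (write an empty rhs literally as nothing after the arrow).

abb->; bba->

  | baaaaaabab
  | bbabaaabab => baaabab
  | aabaabbab => aabaab
  | bbbabab => bbab => b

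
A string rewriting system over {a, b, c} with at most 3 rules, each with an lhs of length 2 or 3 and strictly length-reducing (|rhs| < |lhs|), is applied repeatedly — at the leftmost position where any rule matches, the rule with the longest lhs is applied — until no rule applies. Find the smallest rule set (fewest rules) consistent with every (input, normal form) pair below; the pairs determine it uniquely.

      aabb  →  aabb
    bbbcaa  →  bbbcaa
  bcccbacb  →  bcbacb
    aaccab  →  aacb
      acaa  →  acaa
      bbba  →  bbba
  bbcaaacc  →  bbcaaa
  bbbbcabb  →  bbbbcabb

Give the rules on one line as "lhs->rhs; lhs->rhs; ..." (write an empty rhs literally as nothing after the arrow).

cc->; cca->c

  | aabb
  | bbbcaa
  | bcccbacb => bcbacb
  | aaccab => aacb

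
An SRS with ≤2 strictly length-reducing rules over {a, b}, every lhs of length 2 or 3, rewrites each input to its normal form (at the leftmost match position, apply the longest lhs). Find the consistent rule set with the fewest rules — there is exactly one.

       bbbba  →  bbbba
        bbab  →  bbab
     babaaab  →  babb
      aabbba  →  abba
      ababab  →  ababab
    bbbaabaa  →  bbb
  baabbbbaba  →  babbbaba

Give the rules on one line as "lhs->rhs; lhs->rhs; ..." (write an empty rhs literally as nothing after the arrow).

aaa->; aab->a

  | bbbba
  | bbab
  | babaaab => babb
  | aabbba => abba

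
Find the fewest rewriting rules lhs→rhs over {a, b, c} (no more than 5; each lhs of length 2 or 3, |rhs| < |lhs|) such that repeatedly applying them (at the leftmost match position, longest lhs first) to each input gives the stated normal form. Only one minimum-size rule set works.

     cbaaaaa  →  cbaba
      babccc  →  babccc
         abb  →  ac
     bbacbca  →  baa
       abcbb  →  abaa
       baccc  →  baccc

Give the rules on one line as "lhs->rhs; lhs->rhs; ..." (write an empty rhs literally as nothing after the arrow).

  | cbaaaaa => cbacaa => cbaba
  | babccc
  | abb => ac
  | bbacbca => cacbca => bcbca => bcbb => baa

aaa->ac; bb->c; ca->b; cbb->aa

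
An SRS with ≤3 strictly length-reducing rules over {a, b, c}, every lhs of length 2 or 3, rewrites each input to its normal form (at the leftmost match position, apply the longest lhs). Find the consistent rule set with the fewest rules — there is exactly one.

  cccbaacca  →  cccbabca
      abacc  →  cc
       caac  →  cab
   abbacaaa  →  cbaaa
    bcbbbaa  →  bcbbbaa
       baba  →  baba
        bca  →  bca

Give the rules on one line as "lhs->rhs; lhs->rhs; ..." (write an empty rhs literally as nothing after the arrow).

abb->c; ac->b

  | cccbaacca => cccbabca
  | abacc => abbc => cc
  | caac => cab
  | abbacaaa => cacaaa => cbaaa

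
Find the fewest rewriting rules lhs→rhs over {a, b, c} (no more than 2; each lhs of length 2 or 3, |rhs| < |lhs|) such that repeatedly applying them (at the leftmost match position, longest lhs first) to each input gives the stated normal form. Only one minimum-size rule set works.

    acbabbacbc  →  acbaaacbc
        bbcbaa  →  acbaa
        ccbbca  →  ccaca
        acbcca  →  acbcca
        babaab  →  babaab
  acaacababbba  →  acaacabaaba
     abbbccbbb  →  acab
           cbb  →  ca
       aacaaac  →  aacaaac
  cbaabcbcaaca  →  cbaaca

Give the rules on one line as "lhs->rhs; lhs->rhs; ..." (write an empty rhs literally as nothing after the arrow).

abc->; bb->a

  | acbabbacbc => acbaaacbc
  | bbcbaa => acbaa
  | ccbbca => ccaca
  | acbcca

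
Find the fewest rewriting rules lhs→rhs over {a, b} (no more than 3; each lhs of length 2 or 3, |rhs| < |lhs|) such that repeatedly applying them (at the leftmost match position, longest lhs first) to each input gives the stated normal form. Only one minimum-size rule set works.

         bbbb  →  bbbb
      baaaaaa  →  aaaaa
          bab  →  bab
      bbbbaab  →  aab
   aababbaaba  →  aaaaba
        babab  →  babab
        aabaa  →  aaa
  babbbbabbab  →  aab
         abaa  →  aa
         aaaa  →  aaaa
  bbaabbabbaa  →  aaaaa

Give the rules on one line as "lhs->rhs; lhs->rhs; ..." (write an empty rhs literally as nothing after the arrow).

  | bbbb
  | baaaaaa => aaaaa
  | bab
  | bbbbaab => bbaab => aab

baa->a; bba->a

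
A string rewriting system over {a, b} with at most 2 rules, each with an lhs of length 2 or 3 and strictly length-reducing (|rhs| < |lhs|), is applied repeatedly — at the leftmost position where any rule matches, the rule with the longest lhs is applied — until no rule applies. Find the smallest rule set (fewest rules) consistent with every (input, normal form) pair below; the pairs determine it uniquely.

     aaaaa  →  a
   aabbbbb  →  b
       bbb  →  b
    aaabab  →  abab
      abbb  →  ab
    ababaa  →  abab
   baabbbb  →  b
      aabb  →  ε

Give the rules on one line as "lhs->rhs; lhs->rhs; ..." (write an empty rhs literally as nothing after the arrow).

  | aaaaa => aaa => a
  | aabbbbb => bbbbb => bbb => b
  | bbb => b
  | aaabab => abab

aa->; bb->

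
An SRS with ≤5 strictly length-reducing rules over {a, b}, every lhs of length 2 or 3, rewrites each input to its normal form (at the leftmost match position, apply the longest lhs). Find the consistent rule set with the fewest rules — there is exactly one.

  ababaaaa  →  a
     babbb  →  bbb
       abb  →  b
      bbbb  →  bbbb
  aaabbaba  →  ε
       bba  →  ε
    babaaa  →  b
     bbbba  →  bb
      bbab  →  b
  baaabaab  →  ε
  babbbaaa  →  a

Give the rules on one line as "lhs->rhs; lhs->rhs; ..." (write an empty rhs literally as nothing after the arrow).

  | ababaaaa => abaaaa => aaaa => baa => a
  | babbb => bbb
  | abb => b
  | bbbb

aa->b; ab->; ba->; bba->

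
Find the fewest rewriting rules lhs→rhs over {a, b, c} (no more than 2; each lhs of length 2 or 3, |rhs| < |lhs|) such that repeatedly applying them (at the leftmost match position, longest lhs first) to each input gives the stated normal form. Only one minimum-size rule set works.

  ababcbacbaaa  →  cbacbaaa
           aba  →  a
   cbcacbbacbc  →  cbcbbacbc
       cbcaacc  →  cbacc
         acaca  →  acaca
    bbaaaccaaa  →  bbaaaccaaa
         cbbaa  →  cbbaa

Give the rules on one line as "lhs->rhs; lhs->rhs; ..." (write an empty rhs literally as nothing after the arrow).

  | ababcbacbaaa => abcbacbaaa => cbacbaaa
  | aba => a
  | cbcacbbacbc => cbcbbacbc
  | cbcaacc => cbacc

ab->; bca->b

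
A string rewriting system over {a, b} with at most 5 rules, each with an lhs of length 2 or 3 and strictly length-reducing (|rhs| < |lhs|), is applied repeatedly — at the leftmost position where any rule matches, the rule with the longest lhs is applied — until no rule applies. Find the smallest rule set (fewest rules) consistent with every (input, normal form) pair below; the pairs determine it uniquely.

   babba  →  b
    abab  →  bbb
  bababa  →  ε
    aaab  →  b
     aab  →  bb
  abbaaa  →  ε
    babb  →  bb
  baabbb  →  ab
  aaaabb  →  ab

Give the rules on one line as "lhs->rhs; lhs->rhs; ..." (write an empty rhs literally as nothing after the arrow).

  | babba => bba => b
  | abab => bbb
  | bababa => baba => ba => ε
  | aaab => bab => b

aa->b; aba->bb; abb->ab; ba->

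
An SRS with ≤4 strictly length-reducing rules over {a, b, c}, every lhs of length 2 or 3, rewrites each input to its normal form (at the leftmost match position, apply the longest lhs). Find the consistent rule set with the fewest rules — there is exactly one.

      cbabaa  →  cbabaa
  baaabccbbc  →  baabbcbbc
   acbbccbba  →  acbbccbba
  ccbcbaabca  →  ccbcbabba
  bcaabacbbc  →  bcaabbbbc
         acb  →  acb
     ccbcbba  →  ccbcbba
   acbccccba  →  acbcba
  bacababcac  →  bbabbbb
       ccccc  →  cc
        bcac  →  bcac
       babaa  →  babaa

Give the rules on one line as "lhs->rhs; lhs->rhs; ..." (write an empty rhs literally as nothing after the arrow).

abc->bb; bac->bb; ccc->

  | cbabaa
  | baaabccbbc => baabbcbbc
  | acbbccbba
  | ccbcbaabca => ccbcbabba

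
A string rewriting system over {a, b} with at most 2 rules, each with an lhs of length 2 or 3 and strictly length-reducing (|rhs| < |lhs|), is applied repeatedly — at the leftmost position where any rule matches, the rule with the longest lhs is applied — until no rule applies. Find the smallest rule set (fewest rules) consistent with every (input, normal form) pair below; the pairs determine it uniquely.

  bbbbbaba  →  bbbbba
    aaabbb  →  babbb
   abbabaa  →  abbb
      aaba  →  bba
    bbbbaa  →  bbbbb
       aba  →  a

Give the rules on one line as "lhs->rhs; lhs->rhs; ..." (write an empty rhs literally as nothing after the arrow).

  | bbbbbaba => bbbbba
  | aaabbb => babbb
  | abbabaa => abbaa => abbb
  | aaba => bba

aa->b; aba->a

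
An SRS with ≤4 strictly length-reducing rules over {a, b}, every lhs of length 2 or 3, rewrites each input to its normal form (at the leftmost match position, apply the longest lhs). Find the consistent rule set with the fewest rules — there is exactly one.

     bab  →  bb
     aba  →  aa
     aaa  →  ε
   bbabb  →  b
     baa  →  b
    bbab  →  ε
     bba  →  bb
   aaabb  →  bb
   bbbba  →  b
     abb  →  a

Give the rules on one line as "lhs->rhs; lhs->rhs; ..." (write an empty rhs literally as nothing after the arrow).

aaa->; ab->a; ba->b; bbb->

  | bab => bb
  | aba => aa
  | aaa => ε
  | bbabb => bbbb => b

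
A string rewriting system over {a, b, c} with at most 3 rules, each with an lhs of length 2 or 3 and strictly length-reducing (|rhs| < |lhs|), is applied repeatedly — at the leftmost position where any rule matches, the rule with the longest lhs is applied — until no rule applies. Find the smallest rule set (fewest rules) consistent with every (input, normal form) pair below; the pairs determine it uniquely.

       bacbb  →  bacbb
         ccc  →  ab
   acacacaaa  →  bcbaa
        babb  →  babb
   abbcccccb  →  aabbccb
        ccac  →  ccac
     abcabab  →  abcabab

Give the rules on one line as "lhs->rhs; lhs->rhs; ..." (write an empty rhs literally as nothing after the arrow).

aca->b; bba->ab; ccc->ab

  | bacbb
  | ccc => ab
  | acacacaaa => bcacaaa => bcbaa
  | babb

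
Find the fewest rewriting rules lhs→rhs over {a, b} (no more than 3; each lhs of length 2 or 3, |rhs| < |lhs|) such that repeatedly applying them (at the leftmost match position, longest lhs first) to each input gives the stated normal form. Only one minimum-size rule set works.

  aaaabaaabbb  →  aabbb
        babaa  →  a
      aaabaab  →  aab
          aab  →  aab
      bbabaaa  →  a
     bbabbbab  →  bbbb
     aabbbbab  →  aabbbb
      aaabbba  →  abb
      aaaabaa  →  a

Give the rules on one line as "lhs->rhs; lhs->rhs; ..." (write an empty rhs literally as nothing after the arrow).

aaa->a; ba->

  | aaaabaaabbb => aabaaabbb => aaaabbb => aabbb
  | babaa => baa => a
  | aaabaab => abaab => aab
  | aab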